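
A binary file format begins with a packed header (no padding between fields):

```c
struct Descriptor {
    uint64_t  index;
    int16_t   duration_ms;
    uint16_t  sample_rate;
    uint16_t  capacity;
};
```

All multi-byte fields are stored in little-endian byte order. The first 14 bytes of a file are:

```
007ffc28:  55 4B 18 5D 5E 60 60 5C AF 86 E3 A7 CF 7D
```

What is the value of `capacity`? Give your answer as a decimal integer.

`capacity` follows `index` (8 B), `duration_ms` (2 B), `sample_rate` (2 B), so it starts at offset 8 + 2 + 2 = 12 and occupies 2 bytes.
Bytes at offsets 12..13: CF 7D.
Little-endian stores the least-significant byte at the lowest address.
Reassemble most-significant byte first: 7D CF → 0x7DCF.
0x7DCF = 32207.

32207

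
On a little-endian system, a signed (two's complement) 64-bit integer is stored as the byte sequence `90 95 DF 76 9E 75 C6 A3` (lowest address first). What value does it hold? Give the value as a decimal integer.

In little-endian order the low byte comes first in memory.
Reassemble most-significant byte first: A3 C6 75 9E 76 DF 95 90 → 0xA3C6759E76DF9590.
Top bit is set, so as a signed 64-bit value this is 0xA3C6759E76DF9590 − 2^64 = -6645494876678941296.

-6645494876678941296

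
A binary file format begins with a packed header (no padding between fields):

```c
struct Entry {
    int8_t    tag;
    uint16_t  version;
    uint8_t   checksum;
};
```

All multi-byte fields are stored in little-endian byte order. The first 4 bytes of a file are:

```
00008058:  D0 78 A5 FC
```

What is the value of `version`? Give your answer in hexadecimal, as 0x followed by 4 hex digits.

`version` follows `tag` (1 byte), so it starts at byte offset 1 and occupies 2 bytes.
Bytes at offsets 1..2: 78 A5.
Little-endian stores the least-significant byte at the lowest address.
Reassemble most-significant byte first: A5 78 → 0xA578.

0xA578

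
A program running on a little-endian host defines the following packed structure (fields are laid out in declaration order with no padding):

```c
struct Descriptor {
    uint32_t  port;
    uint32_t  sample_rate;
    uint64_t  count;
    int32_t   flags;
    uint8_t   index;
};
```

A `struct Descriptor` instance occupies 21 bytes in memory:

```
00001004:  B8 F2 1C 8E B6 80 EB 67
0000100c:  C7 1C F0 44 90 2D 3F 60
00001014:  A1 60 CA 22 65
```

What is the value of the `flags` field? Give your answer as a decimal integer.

583688353

`flags` follows `port` (4 B), `sample_rate` (4 B), `count` (8 B), so it starts at offset 4 + 4 + 8 = 16 and occupies 4 bytes.
Bytes at offsets 16..19: A1 60 CA 22.
In little-endian order the low byte comes first in memory.
Reassemble most-significant byte first: 22 CA 60 A1 → 0x22CA60A1.
0x22CA60A1 = 583688353.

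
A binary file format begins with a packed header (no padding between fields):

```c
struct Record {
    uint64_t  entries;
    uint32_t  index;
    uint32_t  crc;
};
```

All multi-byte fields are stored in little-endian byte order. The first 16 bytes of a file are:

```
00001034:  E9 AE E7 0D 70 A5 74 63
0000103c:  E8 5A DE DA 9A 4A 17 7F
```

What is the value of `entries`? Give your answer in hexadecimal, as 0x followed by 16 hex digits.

0x6374A5700DE7AEE9

`entries` is the first field, at byte offset 0, occupying 8 bytes.
Bytes at offsets 0..7: E9 AE E7 0D 70 A5 74 63.
Little-endian: lowest address holds the least-significant byte.
Reassemble most-significant byte first: 63 74 A5 70 0D E7 AE E9 → 0x6374A5700DE7AEE9.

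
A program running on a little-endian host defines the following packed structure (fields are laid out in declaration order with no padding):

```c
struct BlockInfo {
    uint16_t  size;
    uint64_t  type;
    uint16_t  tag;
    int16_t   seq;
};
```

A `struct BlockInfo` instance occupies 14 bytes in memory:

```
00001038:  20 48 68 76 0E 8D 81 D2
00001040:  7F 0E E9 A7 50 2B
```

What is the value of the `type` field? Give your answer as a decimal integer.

`type` follows `size` (2 bytes), so it starts at byte offset 2 and occupies 8 bytes.
Bytes at offsets 2..9: 68 76 0E 8D 81 D2 7F 0E.
Little-endian stores the least-significant byte at the lowest address.
Reassemble most-significant byte first: 0E 7F D2 81 8D 0E 76 68 → 0x0E7FD2818D0E7668.
0x0E7FD2818D0E7668 = 1044785092432393832.

1044785092432393832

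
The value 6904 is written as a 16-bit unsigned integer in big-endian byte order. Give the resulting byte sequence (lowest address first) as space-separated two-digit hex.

6904 in hexadecimal, padded to 16 bits, is 0x1AF8.
Split into bytes (most-significant first): 1A F8.
Big-endian stores the most-significant byte at the lowest address.
So the memory order matches the most-significant-first order: 1A F8.

1A F8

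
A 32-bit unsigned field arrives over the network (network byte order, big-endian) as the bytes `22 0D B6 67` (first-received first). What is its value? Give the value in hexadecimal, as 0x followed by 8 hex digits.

0x220DB667

In big-endian order the high byte comes first in memory.
The bytes are already most-significant first: 0x220DB667.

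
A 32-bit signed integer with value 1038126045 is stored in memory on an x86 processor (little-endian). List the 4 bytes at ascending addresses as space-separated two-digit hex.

1038126045 in hexadecimal, padded to 32 bits, is 0x3DE08BDD.
Split into bytes (most-significant first): 3D E0 8B DD.
Little-endian: lowest address holds the least-significant byte.
So at ascending addresses the bytes are DD 8B E0 3D.

DD 8B E0 3D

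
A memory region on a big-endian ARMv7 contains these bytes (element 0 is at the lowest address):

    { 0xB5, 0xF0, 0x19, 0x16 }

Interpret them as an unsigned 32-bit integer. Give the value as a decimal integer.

3052411158

In big-endian order the high byte comes first in memory.
The bytes are already most-significant first: 0xB5F01916.
0xB5F01916 = 3052411158.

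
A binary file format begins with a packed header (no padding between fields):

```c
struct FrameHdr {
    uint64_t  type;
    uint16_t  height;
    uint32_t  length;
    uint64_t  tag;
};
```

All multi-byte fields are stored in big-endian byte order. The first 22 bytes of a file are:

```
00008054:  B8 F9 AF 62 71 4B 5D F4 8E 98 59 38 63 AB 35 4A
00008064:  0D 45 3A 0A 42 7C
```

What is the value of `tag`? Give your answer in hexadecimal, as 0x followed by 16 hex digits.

0x354A0D453A0A427C

`tag` follows `type` (8 B), `height` (2 B), `length` (4 B), so it starts at offset 8 + 2 + 4 = 14 and occupies 8 bytes.
Bytes at offsets 14..21: 35 4A 0D 45 3A 0A 42 7C.
In big-endian order the high byte comes first in memory.
The bytes are already most-significant first: 0x354A0D453A0A427C.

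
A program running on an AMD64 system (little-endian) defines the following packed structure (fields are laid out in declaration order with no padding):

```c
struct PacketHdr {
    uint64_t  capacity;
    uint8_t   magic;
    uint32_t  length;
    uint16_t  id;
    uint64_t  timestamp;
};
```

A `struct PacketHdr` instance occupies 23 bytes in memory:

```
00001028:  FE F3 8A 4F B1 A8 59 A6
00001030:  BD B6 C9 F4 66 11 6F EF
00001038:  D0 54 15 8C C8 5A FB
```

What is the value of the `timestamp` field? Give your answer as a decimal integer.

`timestamp` follows `capacity` (8 B), `magic` (1 B), `length` (4 B), `id` (2 B), so it starts at offset 8 + 1 + 4 + 2 = 15 and occupies 8 bytes.
Bytes at offsets 15..22: EF D0 54 15 8C C8 5A FB.
Little-endian: lowest address holds the least-significant byte.
Reassemble most-significant byte first: FB 5A C8 8C 15 54 D0 EF → 0xFB5AC88C1554D0EF.
0xFB5AC88C1554D0EF = 18112009355402727663.

18112009355402727663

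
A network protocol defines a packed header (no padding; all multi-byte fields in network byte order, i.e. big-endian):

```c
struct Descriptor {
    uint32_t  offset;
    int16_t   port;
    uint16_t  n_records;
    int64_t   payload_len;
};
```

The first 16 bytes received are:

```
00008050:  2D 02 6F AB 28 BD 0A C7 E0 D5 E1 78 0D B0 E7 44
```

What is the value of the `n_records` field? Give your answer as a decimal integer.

2759

`n_records` follows `offset` (4 B), `port` (2 B), so it starts at offset 4 + 2 = 6 and occupies 2 bytes.
Bytes at offsets 6..7: 0A C7.
Big-endian: lowest address holds the most-significant byte.
The bytes are already most-significant first: 0x0AC7.
0x0AC7 = 2759.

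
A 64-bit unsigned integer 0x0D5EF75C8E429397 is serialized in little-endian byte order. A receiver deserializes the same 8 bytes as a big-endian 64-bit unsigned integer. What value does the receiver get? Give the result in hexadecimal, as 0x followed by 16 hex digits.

Stored little-endian, the bytes at ascending addresses are 97 93 42 8E 5C F7 5E 0D.
Read back as big-endian, the last byte is least significant, giving 0x9793428E5CF75E0D.

0x9793428E5CF75E0D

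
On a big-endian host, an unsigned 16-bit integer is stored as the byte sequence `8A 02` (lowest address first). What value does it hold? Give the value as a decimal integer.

Big-endian stores the most-significant byte at the lowest address.
The bytes are already most-significant first: 0x8A02.
0x8A02 = 35330.

35330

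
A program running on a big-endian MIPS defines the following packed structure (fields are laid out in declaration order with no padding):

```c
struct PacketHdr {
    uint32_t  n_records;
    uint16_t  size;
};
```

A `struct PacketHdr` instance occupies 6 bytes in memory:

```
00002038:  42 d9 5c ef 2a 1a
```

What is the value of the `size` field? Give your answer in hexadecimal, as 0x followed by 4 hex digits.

0x2A1A

`size` follows `n_records` (4 bytes), so it starts at byte offset 4 and occupies 2 bytes.
Bytes at offsets 4..5: 2A 1A.
In big-endian order the high byte comes first in memory.
The bytes are already most-significant first: 0x2A1A.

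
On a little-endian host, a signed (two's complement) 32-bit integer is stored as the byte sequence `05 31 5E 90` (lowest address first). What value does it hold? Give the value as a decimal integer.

-1872875259

Little-endian stores the least-significant byte at the lowest address.
Reassemble most-significant byte first: 90 5E 31 05 → 0x905E3105.
Top bit is set, so as a signed 32-bit value this is 0x905E3105 − 2^32 = -1872875259.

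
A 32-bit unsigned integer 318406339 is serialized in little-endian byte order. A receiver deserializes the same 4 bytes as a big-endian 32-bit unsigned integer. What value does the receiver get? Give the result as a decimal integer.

3279878674

318406339 in 32-bit hexadecimal is 0x12FA7EC3.
Stored little-endian, the bytes at ascending addresses are C3 7E FA 12.
Read back as big-endian, the last byte is least significant, giving 0xC37EFA12.
0xC37EFA12 = 3279878674.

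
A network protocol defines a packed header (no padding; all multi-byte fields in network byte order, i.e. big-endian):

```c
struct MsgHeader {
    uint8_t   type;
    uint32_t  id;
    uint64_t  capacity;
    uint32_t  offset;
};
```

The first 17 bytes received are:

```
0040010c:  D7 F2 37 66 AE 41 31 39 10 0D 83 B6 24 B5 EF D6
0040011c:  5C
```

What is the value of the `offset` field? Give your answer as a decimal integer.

3052394076

`offset` follows `type` (1 B), `id` (4 B), `capacity` (8 B), so it starts at offset 1 + 4 + 8 = 13 and occupies 4 bytes.
Bytes at offsets 13..16: B5 EF D6 5C.
In big-endian order the high byte comes first in memory.
The bytes are already most-significant first: 0xB5EFD65C.
0xB5EFD65C = 3052394076.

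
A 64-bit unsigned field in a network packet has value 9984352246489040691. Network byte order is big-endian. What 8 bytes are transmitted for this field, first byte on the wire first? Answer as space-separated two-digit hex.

8A 8F 8B 78 04 5A 47 33

9984352246489040691 in hexadecimal, padded to 64 bits, is 0x8A8F8B78045A4733.
Split into bytes (most-significant first): 8A 8F 8B 78 04 5A 47 33.
In big-endian order the high byte comes first in memory.
So the memory order matches the most-significant-first order: 8A 8F 8B 78 04 5A 47 33.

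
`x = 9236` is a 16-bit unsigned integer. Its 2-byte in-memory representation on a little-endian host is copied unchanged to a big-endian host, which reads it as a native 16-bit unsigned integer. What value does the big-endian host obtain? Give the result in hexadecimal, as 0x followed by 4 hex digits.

9236 in 16-bit hexadecimal is 0x2414.
Stored little-endian, the bytes at ascending addresses are 14 24.
Read back as big-endian, the last byte is least significant, giving 0x1424.

0x1424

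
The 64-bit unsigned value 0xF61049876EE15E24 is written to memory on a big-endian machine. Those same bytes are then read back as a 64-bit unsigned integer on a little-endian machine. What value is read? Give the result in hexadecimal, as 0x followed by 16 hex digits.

0x245EE16E874910F6

Stored big-endian, the bytes at ascending addresses are F6 10 49 87 6E E1 5E 24.
Read back as little-endian, the first byte is least significant, giving 0x245EE16E874910F6.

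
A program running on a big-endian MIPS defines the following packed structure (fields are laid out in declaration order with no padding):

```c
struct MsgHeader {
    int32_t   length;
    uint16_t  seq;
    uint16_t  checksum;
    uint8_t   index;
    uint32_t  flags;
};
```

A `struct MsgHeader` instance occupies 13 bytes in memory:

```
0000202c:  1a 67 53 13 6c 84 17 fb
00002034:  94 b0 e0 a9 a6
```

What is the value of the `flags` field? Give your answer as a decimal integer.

2967513510

`flags` follows `length` (4 B), `seq` (2 B), `checksum` (2 B), `index` (1 B), so it starts at offset 4 + 2 + 2 + 1 = 9 and occupies 4 bytes.
Bytes at offsets 9..12: B0 E0 A9 A6.
In big-endian order the high byte comes first in memory.
The bytes are already most-significant first: 0xB0E0A9A6.
0xB0E0A9A6 = 2967513510.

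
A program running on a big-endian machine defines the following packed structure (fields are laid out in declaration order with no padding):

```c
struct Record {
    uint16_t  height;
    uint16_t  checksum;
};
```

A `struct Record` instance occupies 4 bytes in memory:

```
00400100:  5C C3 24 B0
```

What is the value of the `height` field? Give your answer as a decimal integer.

23747

`height` is the first field, at byte offset 0, occupying 2 bytes.
Bytes at offsets 0..1: 5C C3.
In big-endian order the high byte comes first in memory.
The bytes are already most-significant first: 0x5CC3.
0x5CC3 = 23747.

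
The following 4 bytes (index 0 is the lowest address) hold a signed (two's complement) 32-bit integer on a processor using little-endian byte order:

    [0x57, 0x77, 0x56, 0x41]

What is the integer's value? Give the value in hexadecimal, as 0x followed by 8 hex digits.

0x41567757

Little-endian stores the least-significant byte at the lowest address.
Reassemble most-significant byte first: 41 56 77 57 → 0x41567757.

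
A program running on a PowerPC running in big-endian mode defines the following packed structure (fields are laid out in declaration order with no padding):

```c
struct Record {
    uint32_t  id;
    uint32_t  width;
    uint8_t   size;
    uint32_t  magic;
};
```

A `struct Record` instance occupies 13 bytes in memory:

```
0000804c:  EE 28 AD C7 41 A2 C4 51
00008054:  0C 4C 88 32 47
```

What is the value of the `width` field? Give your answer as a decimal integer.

`width` follows `id` (4 bytes), so it starts at byte offset 4 and occupies 4 bytes.
Bytes at offsets 4..7: 41 A2 C4 51.
In big-endian order the high byte comes first in memory.
The bytes are already most-significant first: 0x41A2C451.
0x41A2C451 = 1101186129.

1101186129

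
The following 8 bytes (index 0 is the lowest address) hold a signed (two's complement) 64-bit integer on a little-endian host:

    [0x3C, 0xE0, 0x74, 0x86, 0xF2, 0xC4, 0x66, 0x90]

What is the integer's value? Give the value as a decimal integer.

Little-endian: lowest address holds the least-significant byte.
Reassemble most-significant byte first: 90 66 C4 F2 86 74 E0 3C → 0x9066C4F28674E03C.
Top bit is set, so as a signed 64-bit value this is 0x9066C4F28674E03C − 2^64 = -8041523538706505668.

-8041523538706505668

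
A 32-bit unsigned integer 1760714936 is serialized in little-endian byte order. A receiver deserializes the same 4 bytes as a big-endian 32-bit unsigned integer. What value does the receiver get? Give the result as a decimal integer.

3093361256

1760714936 in 32-bit hexadecimal is 0x68F260B8.
Stored little-endian, the bytes at ascending addresses are B8 60 F2 68.
Read back as big-endian, the last byte is least significant, giving 0xB860F268.
0xB860F268 = 3093361256.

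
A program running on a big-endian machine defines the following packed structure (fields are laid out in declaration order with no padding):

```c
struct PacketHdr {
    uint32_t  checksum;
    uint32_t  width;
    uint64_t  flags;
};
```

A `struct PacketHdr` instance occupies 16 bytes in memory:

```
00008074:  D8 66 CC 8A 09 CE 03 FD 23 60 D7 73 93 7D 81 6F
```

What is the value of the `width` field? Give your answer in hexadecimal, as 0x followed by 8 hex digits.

0x09CE03FD

`width` follows `checksum` (4 bytes), so it starts at byte offset 4 and occupies 4 bytes.
Bytes at offsets 4..7: 09 CE 03 FD.
In big-endian order the high byte comes first in memory.
The bytes are already most-significant first: 0x09CE03FD.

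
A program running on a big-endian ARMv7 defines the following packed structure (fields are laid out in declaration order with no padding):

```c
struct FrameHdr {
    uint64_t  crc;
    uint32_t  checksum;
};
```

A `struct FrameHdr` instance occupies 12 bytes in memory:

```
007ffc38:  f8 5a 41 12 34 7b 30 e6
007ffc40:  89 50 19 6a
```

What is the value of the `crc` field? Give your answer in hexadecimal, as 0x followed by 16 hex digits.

0xF85A4112347B30E6

`crc` is the first field, at byte offset 0, occupying 8 bytes.
Bytes at offsets 0..7: F8 5A 41 12 34 7B 30 E6.
In big-endian order the high byte comes first in memory.
The bytes are already most-significant first: 0xF85A4112347B30E6.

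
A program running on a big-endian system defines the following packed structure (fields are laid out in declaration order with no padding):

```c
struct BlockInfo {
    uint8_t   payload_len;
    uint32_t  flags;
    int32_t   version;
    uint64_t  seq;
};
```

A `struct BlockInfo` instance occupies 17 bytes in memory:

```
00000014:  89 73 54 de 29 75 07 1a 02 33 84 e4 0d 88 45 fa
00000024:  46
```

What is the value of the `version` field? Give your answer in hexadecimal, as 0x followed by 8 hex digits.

0x75071A02

`version` follows `payload_len` (1 B), `flags` (4 B), so it starts at offset 1 + 4 = 5 and occupies 4 bytes.
Bytes at offsets 5..8: 75 07 1A 02.
Big-endian stores the most-significant byte at the lowest address.
The bytes are already most-significant first: 0x75071A02.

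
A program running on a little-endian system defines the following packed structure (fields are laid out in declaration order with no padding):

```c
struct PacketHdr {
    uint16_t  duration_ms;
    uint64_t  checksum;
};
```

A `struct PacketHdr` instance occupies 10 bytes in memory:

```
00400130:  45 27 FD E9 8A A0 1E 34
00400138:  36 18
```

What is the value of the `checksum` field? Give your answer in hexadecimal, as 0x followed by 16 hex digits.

0x1836341EA08AE9FD

`checksum` follows `duration_ms` (2 bytes), so it starts at byte offset 2 and occupies 8 bytes.
Bytes at offsets 2..9: FD E9 8A A0 1E 34 36 18.
In little-endian order the low byte comes first in memory.
Reassemble most-significant byte first: 18 36 34 1E A0 8A E9 FD → 0x1836341EA08AE9FD.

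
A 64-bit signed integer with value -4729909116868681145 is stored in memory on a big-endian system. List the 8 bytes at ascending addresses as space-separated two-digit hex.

Two's complement of -4729909116868681145 in 64 bits: 4729909116868681145 = 0x41A403481AD6DDB9; invert → 0xBE5BFCB7E5292246; add 1 → 0xBE5BFCB7E5292247.
Split into bytes (most-significant first): BE 5B FC B7 E5 29 22 47.
Big-endian: lowest address holds the most-significant byte.
So the memory order matches the most-significant-first order: BE 5B FC B7 E5 29 22 47.

BE 5B FC B7 E5 29 22 47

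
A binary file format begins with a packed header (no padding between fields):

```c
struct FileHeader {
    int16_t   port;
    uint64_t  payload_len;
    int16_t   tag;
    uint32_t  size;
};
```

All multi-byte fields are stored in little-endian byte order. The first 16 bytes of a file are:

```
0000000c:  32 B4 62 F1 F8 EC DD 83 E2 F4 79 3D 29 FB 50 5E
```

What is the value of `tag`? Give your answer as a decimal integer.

15737

`tag` follows `port` (2 B), `payload_len` (8 B), so it starts at offset 2 + 8 = 10 and occupies 2 bytes.
Bytes at offsets 10..11: 79 3D.
Little-endian: lowest address holds the least-significant byte.
Reassemble most-significant byte first: 3D 79 → 0x3D79.
0x3D79 = 15737.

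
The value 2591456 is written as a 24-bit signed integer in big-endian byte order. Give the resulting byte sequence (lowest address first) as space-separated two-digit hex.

2591456 in hexadecimal, padded to 24 bits, is 0x278AE0.
Split into bytes (most-significant first): 27 8A E0.
Big-endian stores the most-significant byte at the lowest address.
So the memory order matches the most-significant-first order: 27 8A E0.

27 8A E0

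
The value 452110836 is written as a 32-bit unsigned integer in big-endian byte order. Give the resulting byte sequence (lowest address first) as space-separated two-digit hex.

1A F2 A9 F4

452110836 in hexadecimal, padded to 32 bits, is 0x1AF2A9F4.
Split into bytes (most-significant first): 1A F2 A9 F4.
In big-endian order the high byte comes first in memory.
So the memory order matches the most-significant-first order: 1A F2 A9 F4.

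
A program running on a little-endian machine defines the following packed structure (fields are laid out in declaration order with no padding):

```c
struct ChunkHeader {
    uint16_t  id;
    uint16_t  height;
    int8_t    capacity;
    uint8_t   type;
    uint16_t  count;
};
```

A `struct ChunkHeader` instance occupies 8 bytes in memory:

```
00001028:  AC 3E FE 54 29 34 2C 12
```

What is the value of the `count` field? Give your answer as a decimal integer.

4652

`count` follows `id` (2 B), `height` (2 B), `capacity` (1 B), `type` (1 B), so it starts at offset 2 + 2 + 1 + 1 = 6 and occupies 2 bytes.
Bytes at offsets 6..7: 2C 12.
Little-endian stores the least-significant byte at the lowest address.
Reassemble most-significant byte first: 12 2C → 0x122C.
0x122C = 4652.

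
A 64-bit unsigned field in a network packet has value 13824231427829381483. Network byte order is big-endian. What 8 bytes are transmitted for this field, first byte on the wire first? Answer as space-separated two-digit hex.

BF D9 89 3D 5C 8F B9 6B

13824231427829381483 in hexadecimal, padded to 64 bits, is 0xBFD9893D5C8FB96B.
Split into bytes (most-significant first): BF D9 89 3D 5C 8F B9 6B.
Big-endian stores the most-significant byte at the lowest address.
So the memory order matches the most-significant-first order: BF D9 89 3D 5C 8F B9 6B.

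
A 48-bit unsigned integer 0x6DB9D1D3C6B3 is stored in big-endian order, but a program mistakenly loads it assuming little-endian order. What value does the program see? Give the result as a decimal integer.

Stored big-endian, the bytes at ascending addresses are 6D B9 D1 D3 C6 B3.
Read back as little-endian, the first byte is least significant, giving 0xB3C6D3D1B96D.
0xB3C6D3D1B96D = 197666538633581.

197666538633581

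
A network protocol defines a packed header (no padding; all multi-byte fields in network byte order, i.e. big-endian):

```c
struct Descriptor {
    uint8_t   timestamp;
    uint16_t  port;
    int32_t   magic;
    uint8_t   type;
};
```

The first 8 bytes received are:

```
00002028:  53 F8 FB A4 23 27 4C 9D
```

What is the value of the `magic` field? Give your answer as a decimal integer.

`magic` follows `timestamp` (1 B), `port` (2 B), so it starts at offset 1 + 2 = 3 and occupies 4 bytes.
Bytes at offsets 3..6: A4 23 27 4C.
In big-endian order the high byte comes first in memory.
The bytes are already most-significant first: 0xA423274C.
Top bit is set, so as a signed 32-bit value this is 0xA423274C − 2^32 = -1541200052.

-1541200052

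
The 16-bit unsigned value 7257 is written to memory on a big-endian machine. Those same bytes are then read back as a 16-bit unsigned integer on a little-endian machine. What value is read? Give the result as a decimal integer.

22812

7257 in 16-bit hexadecimal is 0x1C59.
Stored big-endian, the bytes at ascending addresses are 1C 59.
Read back as little-endian, the first byte is least significant, giving 0x591C.
0x591C = 22812.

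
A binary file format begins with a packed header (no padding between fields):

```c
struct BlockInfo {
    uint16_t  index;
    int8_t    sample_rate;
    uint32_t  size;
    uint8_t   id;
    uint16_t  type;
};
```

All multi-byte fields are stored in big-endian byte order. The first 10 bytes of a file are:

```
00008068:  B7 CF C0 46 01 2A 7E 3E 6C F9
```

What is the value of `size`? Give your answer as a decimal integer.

`size` follows `index` (2 B), `sample_rate` (1 B), so it starts at offset 2 + 1 = 3 and occupies 4 bytes.
Bytes at offsets 3..6: 46 01 2A 7E.
In big-endian order the high byte comes first in memory.
The bytes are already most-significant first: 0x46012A7E.
0x46012A7E = 1174481534.

1174481534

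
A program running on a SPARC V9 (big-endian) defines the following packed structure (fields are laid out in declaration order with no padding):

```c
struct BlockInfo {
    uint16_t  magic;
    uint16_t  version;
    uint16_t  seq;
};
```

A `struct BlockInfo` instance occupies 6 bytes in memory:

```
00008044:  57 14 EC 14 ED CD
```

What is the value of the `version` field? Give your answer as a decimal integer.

60436

`version` follows `magic` (2 bytes), so it starts at byte offset 2 and occupies 2 bytes.
Bytes at offsets 2..3: EC 14.
Big-endian: lowest address holds the most-significant byte.
The bytes are already most-significant first: 0xEC14.
0xEC14 = 60436.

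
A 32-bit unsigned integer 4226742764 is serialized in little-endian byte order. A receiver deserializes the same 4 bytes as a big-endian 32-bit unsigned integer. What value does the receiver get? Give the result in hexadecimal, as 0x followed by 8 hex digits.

4226742764 in 32-bit hexadecimal is 0xFBEEF9EC.
Stored little-endian, the bytes at ascending addresses are EC F9 EE FB.
Read back as big-endian, the last byte is least significant, giving 0xECF9EEFB.

0xECF9EEFB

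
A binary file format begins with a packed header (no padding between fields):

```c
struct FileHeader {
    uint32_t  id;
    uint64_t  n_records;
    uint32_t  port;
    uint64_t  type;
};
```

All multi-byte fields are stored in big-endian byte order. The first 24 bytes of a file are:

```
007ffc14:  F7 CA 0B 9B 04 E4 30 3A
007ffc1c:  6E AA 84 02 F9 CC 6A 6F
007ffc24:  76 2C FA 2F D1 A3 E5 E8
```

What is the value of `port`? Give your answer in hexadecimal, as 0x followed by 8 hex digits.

`port` follows `id` (4 B), `n_records` (8 B), so it starts at offset 4 + 8 = 12 and occupies 4 bytes.
Bytes at offsets 12..15: F9 CC 6A 6F.
In big-endian order the high byte comes first in memory.
The bytes are already most-significant first: 0xF9CC6A6F.

0xF9CC6A6F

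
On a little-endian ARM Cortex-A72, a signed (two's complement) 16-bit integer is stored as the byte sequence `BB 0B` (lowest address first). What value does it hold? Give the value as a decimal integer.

3003

Little-endian stores the least-significant byte at the lowest address.
Reassemble most-significant byte first: 0B BB → 0x0BBB.
0x0BBB = 3003.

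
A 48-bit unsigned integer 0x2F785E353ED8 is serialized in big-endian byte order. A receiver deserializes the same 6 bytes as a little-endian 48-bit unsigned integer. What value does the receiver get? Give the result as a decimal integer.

Stored big-endian, the bytes at ascending addresses are 2F 78 5E 35 3E D8.
Read back as little-endian, the first byte is least significant, giving 0xD83E355E782F.
0xD83E355E782F = 237761694955567.

237761694955567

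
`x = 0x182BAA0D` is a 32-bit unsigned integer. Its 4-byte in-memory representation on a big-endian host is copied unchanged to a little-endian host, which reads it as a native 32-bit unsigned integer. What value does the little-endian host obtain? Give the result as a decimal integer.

229255960

Stored big-endian, the bytes at ascending addresses are 18 2B AA 0D.
Read back as little-endian, the first byte is least significant, giving 0x0DAA2B18.
0x0DAA2B18 = 229255960.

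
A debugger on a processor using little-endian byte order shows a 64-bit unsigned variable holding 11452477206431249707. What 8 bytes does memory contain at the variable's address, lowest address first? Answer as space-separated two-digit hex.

2B B5 97 67 57 5F EF 9E

11452477206431249707 in hexadecimal, padded to 64 bits, is 0x9EEF5F576797B52B.
Split into bytes (most-significant first): 9E EF 5F 57 67 97 B5 2B.
In little-endian order the low byte comes first in memory.
So at ascending addresses the bytes are 2B B5 97 67 57 5F EF 9E.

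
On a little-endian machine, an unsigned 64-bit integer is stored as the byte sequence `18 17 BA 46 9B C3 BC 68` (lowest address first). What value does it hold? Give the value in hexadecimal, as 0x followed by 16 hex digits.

0x68BCC39B46BA1718

In little-endian order the low byte comes first in memory.
Reassemble most-significant byte first: 68 BC C3 9B 46 BA 17 18 → 0x68BCC39B46BA1718.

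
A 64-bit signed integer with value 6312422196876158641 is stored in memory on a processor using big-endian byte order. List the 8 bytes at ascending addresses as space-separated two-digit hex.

57 9A 3A 8B 1D 18 26 B1

6312422196876158641 in hexadecimal, padded to 64 bits, is 0x579A3A8B1D1826B1.
Split into bytes (most-significant first): 57 9A 3A 8B 1D 18 26 B1.
Big-endian stores the most-significant byte at the lowest address.
So the memory order matches the most-significant-first order: 57 9A 3A 8B 1D 18 26 B1.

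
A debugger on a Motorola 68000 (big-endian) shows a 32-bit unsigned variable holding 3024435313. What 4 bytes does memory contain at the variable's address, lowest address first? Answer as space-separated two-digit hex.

B4 45 38 71

3024435313 in hexadecimal, padded to 32 bits, is 0xB4453871.
Split into bytes (most-significant first): B4 45 38 71.
In big-endian order the high byte comes first in memory.
So the memory order matches the most-significant-first order: B4 45 38 71.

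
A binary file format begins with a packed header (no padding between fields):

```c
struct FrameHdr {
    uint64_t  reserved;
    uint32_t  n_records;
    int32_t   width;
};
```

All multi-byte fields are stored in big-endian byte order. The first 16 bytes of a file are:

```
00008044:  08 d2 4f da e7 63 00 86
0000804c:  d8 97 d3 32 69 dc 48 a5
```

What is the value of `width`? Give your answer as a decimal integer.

1776044197

`width` follows `reserved` (8 B), `n_records` (4 B), so it starts at offset 8 + 4 = 12 and occupies 4 bytes.
Bytes at offsets 12..15: 69 DC 48 A5.
Big-endian: lowest address holds the most-significant byte.
The bytes are already most-significant first: 0x69DC48A5.
0x69DC48A5 = 1776044197.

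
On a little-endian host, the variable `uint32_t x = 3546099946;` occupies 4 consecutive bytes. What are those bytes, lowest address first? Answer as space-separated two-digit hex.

EA 30 5D D3

3546099946 in hexadecimal, padded to 32 bits, is 0xD35D30EA.
Split into bytes (most-significant first): D3 5D 30 EA.
In little-endian order the low byte comes first in memory.
So at ascending addresses the bytes are EA 30 5D D3.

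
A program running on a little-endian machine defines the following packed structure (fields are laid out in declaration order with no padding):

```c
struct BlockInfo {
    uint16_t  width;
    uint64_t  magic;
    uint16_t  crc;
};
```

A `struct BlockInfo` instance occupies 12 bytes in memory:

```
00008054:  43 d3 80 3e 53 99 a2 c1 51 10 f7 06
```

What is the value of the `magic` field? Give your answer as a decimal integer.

`magic` follows `width` (2 bytes), so it starts at byte offset 2 and occupies 8 bytes.
Bytes at offsets 2..9: 80 3E 53 99 A2 C1 51 10.
Little-endian: lowest address holds the least-significant byte.
Reassemble most-significant byte first: 10 51 C1 A2 99 53 3E 80 → 0x1051C1A299533E80.
0x1051C1A299533E80 = 1175933881821642368.

1175933881821642368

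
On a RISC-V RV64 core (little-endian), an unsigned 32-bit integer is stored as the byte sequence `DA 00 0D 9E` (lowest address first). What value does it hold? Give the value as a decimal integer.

2651652314

Little-endian: lowest address holds the least-significant byte.
Reassemble most-significant byte first: 9E 0D 00 DA → 0x9E0D00DA.
0x9E0D00DA = 2651652314.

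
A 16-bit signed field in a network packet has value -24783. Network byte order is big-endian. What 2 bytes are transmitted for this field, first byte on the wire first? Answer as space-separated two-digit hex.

9F 31

Two's complement of -24783 in 16 bits: 24783 = 0x60CF; invert → 0x9F30; add 1 → 0x9F31.
Split into bytes (most-significant first): 9F 31.
Big-endian stores the most-significant byte at the lowest address.
So the memory order matches the most-significant-first order: 9F 31.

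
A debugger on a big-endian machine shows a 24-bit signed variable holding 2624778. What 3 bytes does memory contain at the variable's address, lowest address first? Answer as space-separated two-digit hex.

2624778 in hexadecimal, padded to 24 bits, is 0x280D0A.
Split into bytes (most-significant first): 28 0D 0A.
Big-endian: lowest address holds the most-significant byte.
So the memory order matches the most-significant-first order: 28 0D 0A.

28 0D 0A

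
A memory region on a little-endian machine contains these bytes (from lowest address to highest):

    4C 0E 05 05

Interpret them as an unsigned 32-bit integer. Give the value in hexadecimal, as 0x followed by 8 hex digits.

In little-endian order the low byte comes first in memory.
Reassemble most-significant byte first: 05 05 0E 4C → 0x05050E4C.

0x05050E4C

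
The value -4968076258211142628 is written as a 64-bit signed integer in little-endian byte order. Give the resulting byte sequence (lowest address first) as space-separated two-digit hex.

1C E4 45 14 F7 D8 0D BB

Two's complement of -4968076258211142628 in 64 bits: 4968076258211142628 = 0x44F22708EBBA1BE4; invert → 0xBB0DD8F71445E41B; add 1 → 0xBB0DD8F71445E41C.
Split into bytes (most-significant first): BB 0D D8 F7 14 45 E4 1C.
In little-endian order the low byte comes first in memory.
So at ascending addresses the bytes are 1C E4 45 14 F7 D8 0D BB.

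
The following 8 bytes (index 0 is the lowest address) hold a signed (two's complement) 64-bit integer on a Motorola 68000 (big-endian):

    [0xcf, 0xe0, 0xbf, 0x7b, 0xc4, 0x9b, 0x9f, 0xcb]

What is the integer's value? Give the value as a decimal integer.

-3467561174774865973

Big-endian: lowest address holds the most-significant byte.
The bytes are already most-significant first: 0xCFE0BF7BC49B9FCB.
Top bit is set, so as a signed 64-bit value this is 0xCFE0BF7BC49B9FCB − 2^64 = -3467561174774865973.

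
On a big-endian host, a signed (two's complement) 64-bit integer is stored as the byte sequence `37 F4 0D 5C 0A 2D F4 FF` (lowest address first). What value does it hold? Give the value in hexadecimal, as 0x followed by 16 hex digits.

0x37F40D5C0A2DF4FF

Big-endian stores the most-significant byte at the lowest address.
The bytes are already most-significant first: 0x37F40D5C0A2DF4FF.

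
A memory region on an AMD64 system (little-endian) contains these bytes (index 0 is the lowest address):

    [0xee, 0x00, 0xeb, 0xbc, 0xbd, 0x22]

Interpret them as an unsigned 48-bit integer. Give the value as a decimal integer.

38198313681134

In little-endian order the low byte comes first in memory.
Reassemble most-significant byte first: 22 BD BC EB 00 EE → 0x22BDBCEB00EE.
0x22BDBCEB00EE = 38198313681134.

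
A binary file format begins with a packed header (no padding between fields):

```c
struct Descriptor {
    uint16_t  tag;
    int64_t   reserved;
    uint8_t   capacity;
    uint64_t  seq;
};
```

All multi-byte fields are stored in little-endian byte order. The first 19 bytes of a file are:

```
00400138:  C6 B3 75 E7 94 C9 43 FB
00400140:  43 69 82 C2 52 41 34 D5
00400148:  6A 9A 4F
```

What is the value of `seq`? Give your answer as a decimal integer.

`seq` follows `tag` (2 B), `reserved` (8 B), `capacity` (1 B), so it starts at offset 2 + 8 + 1 = 11 and occupies 8 bytes.
Bytes at offsets 11..18: C2 52 41 34 D5 6A 9A 4F.
Little-endian: lowest address holds the least-significant byte.
Reassemble most-significant byte first: 4F 9A 6A D5 34 41 52 C2 → 0x4F9A6AD5344152C2.
0x4F9A6AD5344152C2 = 5736014539347022530.

5736014539347022530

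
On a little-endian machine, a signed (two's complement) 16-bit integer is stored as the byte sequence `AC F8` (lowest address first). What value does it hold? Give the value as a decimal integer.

-1876

Little-endian stores the least-significant byte at the lowest address.
Reassemble most-significant byte first: F8 AC → 0xF8AC.
Top bit is set, so as a signed 16-bit value this is 0xF8AC − 2^16 = -1876.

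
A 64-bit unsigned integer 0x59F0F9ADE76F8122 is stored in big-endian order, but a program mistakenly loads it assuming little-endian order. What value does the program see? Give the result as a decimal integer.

2486391510132191321

Stored big-endian, the bytes at ascending addresses are 59 F0 F9 AD E7 6F 81 22.
Read back as little-endian, the first byte is least significant, giving 0x22816FE7ADF9F059.
0x22816FE7ADF9F059 = 2486391510132191321.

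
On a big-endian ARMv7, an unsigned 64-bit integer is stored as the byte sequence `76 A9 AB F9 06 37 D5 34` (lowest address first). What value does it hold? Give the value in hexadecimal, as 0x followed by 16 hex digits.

0x76A9ABF90637D534

Big-endian: lowest address holds the most-significant byte.
The bytes are already most-significant first: 0x76A9ABF90637D534.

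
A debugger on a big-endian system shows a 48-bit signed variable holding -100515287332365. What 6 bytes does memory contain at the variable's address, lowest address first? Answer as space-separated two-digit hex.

A4 94 F6 01 09 F3

Two's complement of -100515287332365 in 48 bits: 100515287332365 = 0x5B6B09FEF60D; invert → 0xA494F60109F2; add 1 → 0xA494F60109F3.
Split into bytes (most-significant first): A4 94 F6 01 09 F3.
Big-endian stores the most-significant byte at the lowest address.
So the memory order matches the most-significant-first order: A4 94 F6 01 09 F3.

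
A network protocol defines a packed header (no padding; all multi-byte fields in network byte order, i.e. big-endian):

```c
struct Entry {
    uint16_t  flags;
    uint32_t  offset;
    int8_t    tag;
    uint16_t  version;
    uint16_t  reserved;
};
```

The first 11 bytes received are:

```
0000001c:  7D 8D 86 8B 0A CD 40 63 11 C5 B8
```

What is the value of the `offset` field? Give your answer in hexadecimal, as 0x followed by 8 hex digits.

`offset` follows `flags` (2 bytes), so it starts at byte offset 2 and occupies 4 bytes.
Bytes at offsets 2..5: 86 8B 0A CD.
Big-endian stores the most-significant byte at the lowest address.
The bytes are already most-significant first: 0x868B0ACD.

0x868B0ACD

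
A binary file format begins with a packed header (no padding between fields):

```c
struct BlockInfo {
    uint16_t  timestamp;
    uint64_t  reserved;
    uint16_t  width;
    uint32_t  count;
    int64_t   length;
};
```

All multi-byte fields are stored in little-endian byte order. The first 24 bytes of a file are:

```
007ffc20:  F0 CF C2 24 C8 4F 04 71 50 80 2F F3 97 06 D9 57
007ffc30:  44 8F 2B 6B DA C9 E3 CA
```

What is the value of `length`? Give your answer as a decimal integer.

`length` follows `timestamp` (2 B), `reserved` (8 B), `width` (2 B), `count` (4 B), so it starts at offset 2 + 8 + 2 + 4 = 16 and occupies 8 bytes.
Bytes at offsets 16..23: 44 8F 2B 6B DA C9 E3 CA.
In little-endian order the low byte comes first in memory.
Reassemble most-significant byte first: CA E3 C9 DA 6B 2B 8F 44 → 0xCAE3C9DA6B2B8F44.
Top bit is set, so as a signed 64-bit value this is 0xCAE3C9DA6B2B8F44 − 2^64 = -3826993318396719292.

-3826993318396719292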